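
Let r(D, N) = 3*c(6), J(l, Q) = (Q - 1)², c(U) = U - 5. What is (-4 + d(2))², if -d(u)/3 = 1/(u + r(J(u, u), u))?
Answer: 529/25 ≈ 21.160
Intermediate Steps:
c(U) = -5 + U
J(l, Q) = (-1 + Q)²
r(D, N) = 3 (r(D, N) = 3*(-5 + 6) = 3*1 = 3)
d(u) = -3/(3 + u) (d(u) = -3/(u + 3) = -3/(3 + u))
(-4 + d(2))² = (-4 - 3/(3 + 2))² = (-4 - 3/5)² = (-4 - 3*⅕)² = (-4 - ⅗)² = (-23/5)² = 529/25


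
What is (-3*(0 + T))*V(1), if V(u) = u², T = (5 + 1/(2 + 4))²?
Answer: -961/12 ≈ -80.083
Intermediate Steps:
T = 961/36 (T = (5 + 1/6)² = (5 + ⅙)² = (31/6)² = 961/36 ≈ 26.694)
(-3*(0 + T))*V(1) = -3*(0 + 961/36)*1² = -3*961/36*1 = -961/12*1 = -961/12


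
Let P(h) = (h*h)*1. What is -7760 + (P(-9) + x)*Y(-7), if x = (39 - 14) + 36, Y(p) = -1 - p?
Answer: -6908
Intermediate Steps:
P(h) = h**2 (P(h) = h**2*1 = h**2)
x = 61 (x = 25 + 36 = 61)
-7760 + (P(-9) + x)*Y(-7) = -7760 + ((-9)**2 + 61)*(-1 - 1*(-7)) = -7760 + (81 + 61)*(-1 + 7) = -7760 + 142*6 = -7760 + 852 = -6908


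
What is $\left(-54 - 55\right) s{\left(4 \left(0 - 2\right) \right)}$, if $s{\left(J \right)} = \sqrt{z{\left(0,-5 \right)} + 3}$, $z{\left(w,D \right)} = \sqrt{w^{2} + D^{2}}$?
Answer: $- 218 \sqrt{2} \approx -308.3$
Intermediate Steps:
$z{\left(w,D \right)} = \sqrt{D^{2} + w^{2}}$
$s{\left(J \right)} = 2 \sqrt{2}$ ($s{\left(J \right)} = \sqrt{\sqrt{\left(-5\right)^{2} + 0^{2}} + 3} = \sqrt{\sqrt{25 + 0} + 3} = \sqrt{\sqrt{25} + 3} = \sqrt{5 + 3} = \sqrt{8} = 2 \sqrt{2}$)
$\left(-54 - 55\right) s{\left(4 \left(0 - 2\right) \right)} = \left(-54 - 55\right) 2 \sqrt{2} = - 109 \cdot 2 \sqrt{2} = - 218 \sqrt{2}$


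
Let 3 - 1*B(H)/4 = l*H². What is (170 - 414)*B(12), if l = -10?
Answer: -1408368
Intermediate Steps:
B(H) = 12 + 40*H² (B(H) = 12 - (-40)*H² = 12 + 40*H²)
(170 - 414)*B(12) = (170 - 414)*(12 + 40*12²) = -244*(12 + 40*144) = -244*(12 + 5760) = -244*5772 = -1408368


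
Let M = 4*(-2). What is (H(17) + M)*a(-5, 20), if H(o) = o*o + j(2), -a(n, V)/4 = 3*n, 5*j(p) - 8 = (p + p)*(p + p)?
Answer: 17148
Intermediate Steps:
j(p) = 8/5 + 4*p²/5 (j(p) = 8/5 + ((p + p)*(p + p))/5 = 8/5 + ((2*p)*(2*p))/5 = 8/5 + (4*p²)/5 = 8/5 + 4*p²/5)
a(n, V) = -12*n
M = -8
H(o) = 24/5 + o² (H(o) = o*o + (8/5 + (⅘)*2²) = o² + (8/5 + (⅘)*4) = o² + (8/5 + 16/5) = o² + 24/5 = 24/5 + o²)
(H(17) + M)*a(-5, 20) = ((24/5 + 17²) - 8)*(-12*(-5)) = ((24/5 + 289) - 8)*60 = (1469/5 - 8)*60 = (1429/5)*60 = 17148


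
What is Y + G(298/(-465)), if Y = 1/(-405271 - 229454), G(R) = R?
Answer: -406771/634725 ≈ -0.64086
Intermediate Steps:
Y = -1/634725 (Y = 1/(-634725) = -1/634725 ≈ -1.5755e-6)
Y + G(298/(-465)) = -1/634725 + 298/(-465) = -1/634725 + 298*(-1/465) = -1/634725 - 298/465 = -406771/634725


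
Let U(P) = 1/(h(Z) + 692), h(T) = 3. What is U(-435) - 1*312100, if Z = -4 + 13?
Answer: -216909499/695 ≈ -3.1210e+5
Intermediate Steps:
Z = 9
U(P) = 1/695 (U(P) = 1/(3 + 692) = 1/695)
U(-435) - 1*312100 = 1/695 - 1*312100 = 1/695 - 312100 = -216909499/695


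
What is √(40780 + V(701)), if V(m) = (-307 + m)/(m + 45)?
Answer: √5673754101/373 ≈ 201.94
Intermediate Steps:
V(m) = (-307 + m)/(45 + m)
√(40780 + V(701)) = √(40780 + (-307 + 701)/(45 + 701)) = √(40780 + 394/746) = √(40780 + (1/746)*394) = √(40780 + 197/373) = √(15211137/373) = √5673754101/373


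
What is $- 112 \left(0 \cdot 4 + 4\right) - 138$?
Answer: $-586$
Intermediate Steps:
$- 112 \left(0 \cdot 4 + 4\right) - 138 = - 112 \left(0 + 4\right) - 138 = \left(-112\right) 4 - 138 = -448 - 138 = -586$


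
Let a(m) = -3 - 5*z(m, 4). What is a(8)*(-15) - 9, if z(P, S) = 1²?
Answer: 111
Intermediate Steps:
z(P, S) = 1
a(m) = -8 (a(m) = -3 - 5*1 = -3 - 5 = -8)
a(8)*(-15) - 9 = -8*(-15) - 9 = 120 - 9 = 111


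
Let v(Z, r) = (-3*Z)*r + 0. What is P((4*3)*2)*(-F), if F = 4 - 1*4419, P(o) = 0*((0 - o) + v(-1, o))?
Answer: 0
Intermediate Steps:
v(Z, r) = -3*Z*r (v(Z, r) = -3*Z*r + 0 = -3*Z*r)
P(o) = 0 (P(o) = 0*((0 - o) - 3*(-1)*o) = 0*(-o + 3*o) = 0*(2*o) = 0)
F = -4415 (F = 4 - 4419 = -4415)
P((4*3)*2)*(-F) = 0*(-1*(-4415)) = 0*4415 = 0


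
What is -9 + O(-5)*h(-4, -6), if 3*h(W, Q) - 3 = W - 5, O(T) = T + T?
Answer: 11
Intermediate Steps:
O(T) = 2*T
h(W, Q) = -⅔ + W/3 (h(W, Q) = 1 + (W - 5)/3 = 1 + (-5 + W)/3 = 1 + (-5/3 + W/3) = -⅔ + W/3)
-9 + O(-5)*h(-4, -6) = -9 + (2*(-5))*(-⅔ + (⅓)*(-4)) = -9 - 10*(-⅔ - 4/3) = -9 - 10*(-2) = -9 + 20 = 11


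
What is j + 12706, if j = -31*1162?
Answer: -23316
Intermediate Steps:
j = -36022
j + 12706 = -36022 + 12706 = -23316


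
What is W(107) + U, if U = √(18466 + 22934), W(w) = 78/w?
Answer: 78/107 + 30*√46 ≈ 204.20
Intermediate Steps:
U = 30*√46 (U = √41400 = 30*√46 ≈ 203.47)
W(107) + U = 78/107 + 30*√46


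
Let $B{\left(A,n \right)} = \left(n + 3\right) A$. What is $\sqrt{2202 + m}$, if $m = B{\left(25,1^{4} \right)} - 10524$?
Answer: $i \sqrt{8222} \approx 90.675 i$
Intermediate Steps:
$B{\left(A,n \right)} = A \left(3 + n\right)$ ($B{\left(A,n \right)} = \left(3 + n\right) A = A \left(3 + n\right)$)
$m = -10424$ ($m = 25 \left(3 + 1^{4}\right) - 10524 = 25 \left(3 + 1\right) - 10524 = 25 \cdot 4 - 10524 = 100 - 10524 = -10424$)
$\sqrt{2202 + m} = \sqrt{2202 - 10424} = \sqrt{-8222} = i \sqrt{8222}$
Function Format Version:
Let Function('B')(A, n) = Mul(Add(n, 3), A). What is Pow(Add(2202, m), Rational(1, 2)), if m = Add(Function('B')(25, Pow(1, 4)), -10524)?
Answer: Mul(I, Pow(8222, Rational(1, 2))) ≈ Mul(90.675, I)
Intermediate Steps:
Function('B')(A, n) = Mul(A, Add(3, n)) (Function('B')(A, n) = Mul(Add(3, n), A) = Mul(A, Add(3, n)))
m = -10424 (m = Add(Mul(25, Add(3, Pow(1, 4))), -10524) = Add(Mul(25, Add(3, 1)), -10524) = Add(Mul(25, 4), -10524) = Add(100, -10524) = -10424)
Pow(Add(2202, m), Rational(1, 2)) = Pow(Add(2202, -10424), Rational(1, 2)) = Pow(-8222, Rational(1, 2)) = Mul(I, Pow(8222, Rational(1, 2)))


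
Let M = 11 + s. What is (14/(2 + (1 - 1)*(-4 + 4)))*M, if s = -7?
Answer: 28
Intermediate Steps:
M = 4 (M = 11 - 7 = 4)
(14/(2 + (1 - 1)*(-4 + 4)))*M = (14/(2 + (1 - 1)*(-4 + 4)))*4 = (14/(2 + 0*0))*4 = (14/(2 + 0))*4 = (14/2)*4 = (14*(½))*4 = 7*4 = 28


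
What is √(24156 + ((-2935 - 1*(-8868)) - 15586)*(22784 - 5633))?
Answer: I*√165534447 ≈ 12866.0*I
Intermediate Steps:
√(24156 + ((-2935 - 1*(-8868)) - 15586)*(22784 - 5633)) = √(24156 + ((-2935 + 8868) - 15586)*17151) = √(24156 + (5933 - 15586)*17151) = √(24156 - 9653*17151) = √(24156 - 165558603) = √(-165534447) = I*√165534447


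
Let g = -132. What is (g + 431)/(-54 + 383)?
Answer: 299/329 ≈ 0.90881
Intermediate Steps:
(g + 431)/(-54 + 383) = (-132 + 431)/(-54 + 383) = 299/329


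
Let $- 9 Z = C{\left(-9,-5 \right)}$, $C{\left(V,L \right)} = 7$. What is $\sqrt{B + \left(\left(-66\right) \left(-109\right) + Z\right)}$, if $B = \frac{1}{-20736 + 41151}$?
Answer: $\frac{\sqrt{2997935250890}}{20415} \approx 84.813$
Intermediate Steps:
$Z = - \frac{7}{9}$ ($Z = \left(- \frac{1}{9}\right) 7 = - \frac{7}{9} \approx -0.77778$)
$B = \frac{1}{20415} \approx 4.8984 \cdot 10^{-5}$
$\sqrt{B + \left(\left(-66\right) \left(-109\right) + Z\right)} = \sqrt{\frac{1}{20415} - - \frac{64739}{9}} = \sqrt{\frac{1}{20415} + \left(7194 - \frac{7}{9}\right)} = \sqrt{\frac{1}{20415} + \frac{64739}{9}} = \sqrt{\frac{440548898}{61245}} = \frac{\sqrt{2997935250890}}{20415}$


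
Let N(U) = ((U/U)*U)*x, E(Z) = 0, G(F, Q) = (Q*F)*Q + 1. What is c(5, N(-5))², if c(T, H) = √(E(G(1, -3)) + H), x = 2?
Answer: -10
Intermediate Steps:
G(F, Q) = 1 + F*Q² (G(F, Q) = (F*Q)*Q + 1 = F*Q² + 1 = 1 + F*Q²)
N(U) = 2*U (N(U) = ((U/U)*U)*2 = (1*U)*2 = U*2 = 2*U)
c(T, H) = √H (c(T, H) = √(0 + H) = √H)
c(5, N(-5))² = (√(2*(-5)))² = (√(-10))² = (I*√10)² = -10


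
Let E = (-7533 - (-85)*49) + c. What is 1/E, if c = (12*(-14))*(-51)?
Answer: 1/5200 ≈ 0.00019231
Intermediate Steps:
c = 8568 (c = -168*(-51) = 8568)
E = 5200 (E = (-7533 - (-85)*49) + 8568 = (-7533 - 1*(-4165)) + 8568 = (-7533 + 4165) + 8568 = -3368 + 8568 = 5200)
1/E = 1/5200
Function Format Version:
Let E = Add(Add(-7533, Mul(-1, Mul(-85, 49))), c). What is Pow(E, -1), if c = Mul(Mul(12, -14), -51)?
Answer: Rational(1, 5200) ≈ 0.00019231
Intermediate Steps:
c = 8568 (c = Mul(-168, -51) = 8568)
E = 5200 (E = Add(Add(-7533, Mul(-1, Mul(-85, 49))), 8568) = Add(Add(-7533, Mul(-1, -4165)), 8568) = Add(Add(-7533, 4165), 8568) = Add(-3368, 8568) = 5200)
Pow(E, -1) = Pow(5200, -1) = Rational(1, 5200)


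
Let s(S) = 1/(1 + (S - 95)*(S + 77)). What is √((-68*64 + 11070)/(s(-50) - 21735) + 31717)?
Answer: √229534944357658910945/85070791 ≈ 178.09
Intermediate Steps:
s(S) = 1/(1 + (-95 + S)*(77 + S))
√((-68*64 + 11070)/(s(-50) - 21735) + 31717) = √((-68*64 + 11070)/(1/(-7314 + (-50)² - 18*(-50)) - 21735) + 31717) = √((-4352 + 11070)/(1/(-7314 + 2500 + 900) - 21735) + 31717) = √(6718/(1/(-3914) - 21735) + 31717) = √(6718/(-1/3914 - 21735) + 31717) = √(6718/(-85070791/3914) + 31717) = √(6718*(-3914/85070791) + 31717) = √(-26294252/85070791 + 31717) = √(2698163983895/85070791) = √229534944357658910945/85070791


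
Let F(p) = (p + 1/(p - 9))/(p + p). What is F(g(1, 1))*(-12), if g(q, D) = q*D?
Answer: -21/4 ≈ -5.2500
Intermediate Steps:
g(q, D) = D*q
F(p) = (p + 1/(-9 + p))/(2*p) (F(p) = (p + 1/(-9 + p))/((2*p)) = (p + 1/(-9 + p))*(1/(2*p)) = (p + 1/(-9 + p))/(2*p))
F(g(1, 1))*(-12) = ((1 + (1*1)**2 - 9)/(2*((1*1))*(-9 + 1*1)))*(-12) = ((1/2)*(1 + 1**2 - 9*1)/(1*(-9 + 1)))*(-12) = ((1/2)*1*(1 + 1 - 9)/(-8))*(-12) = ((1/2)*1*(-1/8)*(-7))*(-12) = (7/16)*(-12) = -21/4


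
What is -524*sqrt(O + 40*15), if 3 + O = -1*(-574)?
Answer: -524*sqrt(1171) ≈ -17931.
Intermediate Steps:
O = 571 (O = -3 - 1*(-574) = -3 + 574 = 571)
-524*sqrt(O + 40*15) = -524*sqrt(571 + 40*15) = -524*sqrt(571 + 600) = -524*sqrt(1171)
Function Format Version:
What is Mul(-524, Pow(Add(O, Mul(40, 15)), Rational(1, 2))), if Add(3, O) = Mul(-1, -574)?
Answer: Mul(-524, Pow(1171, Rational(1, 2))) ≈ -17931.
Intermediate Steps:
O = 571 (O = Add(-3, Mul(-1, -574)) = Add(-3, 574) = 571)
Mul(-524, Pow(Add(O, Mul(40, 15)), Rational(1, 2))) = Mul(-524, Pow(Add(571, Mul(40, 15)), Rational(1, 2))) = Mul(-524, Pow(Add(571, 600), Rational(1, 2))) = Mul(-524, Pow(1171, Rational(1, 2)))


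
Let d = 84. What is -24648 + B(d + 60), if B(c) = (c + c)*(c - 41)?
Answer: 5016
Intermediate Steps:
B(c) = 2*c*(-41 + c) (B(c) = (2*c)*(-41 + c) = 2*c*(-41 + c))
-24648 + B(d + 60) = -24648 + 2*(84 + 60)*(-41 + (84 + 60)) = -24648 + 2*144*(-41 + 144) = -24648 + 2*144*103 = -24648 + 29664 = 5016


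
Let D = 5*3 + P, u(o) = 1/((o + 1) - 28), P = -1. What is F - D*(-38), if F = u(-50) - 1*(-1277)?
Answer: 139292/77 ≈ 1809.0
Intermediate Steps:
u(o) = 1/(-27 + o) (u(o) = 1/((1 + o) - 28) = 1/(-27 + o))
D = 14 (D = 5*3 - 1 = 15 - 1 = 14)
F = 98328/77 (F = 1/(-27 - 50) - 1*(-1277) = 1/(-77) + 1277 = -1/77 + 1277 = 98328/77 ≈ 1277.0)
F - D*(-38) = 98328/77 - 14*(-38) = 98328/77 - 1*(-532) = 98328/77 + 532 = 139292/77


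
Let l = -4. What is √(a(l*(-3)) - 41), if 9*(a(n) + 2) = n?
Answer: 5*I*√15/3 ≈ 6.455*I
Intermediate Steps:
a(n) = -2 + n/9
√(a(l*(-3)) - 41) = √((-2 + (-4*(-3))/9) - 41) = √((-2 + (⅑)*12) - 41) = √((-2 + 4/3) - 41) = √(-⅔ - 41) = √(-125/3) = 5*I*√15/3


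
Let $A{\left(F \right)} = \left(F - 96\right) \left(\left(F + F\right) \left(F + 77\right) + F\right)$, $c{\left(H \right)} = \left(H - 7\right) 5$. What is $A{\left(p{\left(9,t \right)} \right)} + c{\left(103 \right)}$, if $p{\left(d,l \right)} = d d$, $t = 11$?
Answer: $-384675$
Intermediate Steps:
$p{\left(d,l \right)} = d^{2}$
$c{\left(H \right)} = -35 + 5 H$ ($c{\left(H \right)} = \left(-7 + H\right) 5 = -35 + 5 H$)
$A{\left(F \right)} = \left(-96 + F\right) \left(F + 2 F \left(77 + F\right)\right)$ ($A{\left(F \right)} = \left(-96 + F\right) \left(2 F \left(77 + F\right) + F\right) = \left(-96 + F\right) \left(F + 2 F \left(77 + F\right)\right)$)
$A{\left(p{\left(9,t \right)} \right)} + c{\left(103 \right)} = 9^{2} \left(-14880 - 37 \cdot 9^{2} + 2 \left(9^{2}\right)^{2}\right) + \left(-35 + 5 \cdot 103\right) = 81 \left(-14880 - 2997 + 2 \cdot 81^{2}\right) + \left(-35 + 515\right) = 81 \left(-14880 - 2997 + 2 \cdot 6561\right) + 480 = 81 \left(-14880 - 2997 + 13122\right) + 480 = 81 \left(-4755\right) + 480 = -385155 + 480 = -384675$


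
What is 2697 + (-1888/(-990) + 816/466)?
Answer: 311480407/115335 ≈ 2700.7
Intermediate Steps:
2697 + (-1888/(-990) + 816/466) = 2697 + (-1888*(-1/990) + 816*(1/466)) = 2697 + (944/495 + 408/233) = 2697 + 421912/115335 = 311480407/115335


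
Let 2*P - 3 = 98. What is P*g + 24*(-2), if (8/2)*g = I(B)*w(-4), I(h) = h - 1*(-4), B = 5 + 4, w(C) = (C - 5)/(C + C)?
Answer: 8745/64 ≈ 136.64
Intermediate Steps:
P = 101/2 (P = 3/2 + (½)*98 = 3/2 + 49 = 101/2 ≈ 50.500)
w(C) = (-5 + C)/(2*C) (w(C) = (-5 + C)/((2*C)) = (-5 + C)*(1/(2*C)) = (-5 + C)/(2*C))
B = 9
I(h) = 4 + h (I(h) = h + 4 = 4 + h)
g = 117/32 (g = ((4 + 9)*((½)*(-5 - 4)/(-4)))/4 = (13*((½)*(-¼)*(-9)))/4 = (13*(9/8))/4 = (¼)*(117/8) = 117/32 ≈ 3.6563)
P*g + 24*(-2) = (101/2)*(117/32) + 24*(-2) = 11817/64 - 48 = 8745/64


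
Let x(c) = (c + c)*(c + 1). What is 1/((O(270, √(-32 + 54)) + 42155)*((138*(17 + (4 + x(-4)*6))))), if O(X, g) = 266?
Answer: 1/965926170 ≈ 1.0353e-9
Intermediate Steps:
x(c) = 2*c*(1 + c) (x(c) = (2*c)*(1 + c) = 2*c*(1 + c))
1/((O(270, √(-32 + 54)) + 42155)*((138*(17 + (4 + x(-4)*6))))) = 1/((266 + 42155)*((138*(17 + (4 + (2*(-4)*(1 - 4))*6))))) = 1/(42421*((138*(17 + (4 + (2*(-4)*(-3))*6))))) = 1/(42421*((138*(17 + (4 + 24*6))))) = 1/(42421*((138*(17 + (4 + 144))))) = 1/(42421*((138*(17 + 148)))) = 1/(42421*((138*165))) = (1/42421)/22770 = (1/42421)*(1/22770) = 1/965926170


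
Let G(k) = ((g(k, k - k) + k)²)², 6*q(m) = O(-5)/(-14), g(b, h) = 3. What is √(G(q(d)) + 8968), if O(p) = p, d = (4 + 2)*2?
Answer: √450853506049/7056 ≈ 95.161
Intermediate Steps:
d = 12 (d = 6*2 = 12)
q(m) = 5/84 (q(m) = (-5/(-14))/6 = (-5*(-1/14))/6 = (⅙)*(5/14) = 5/84)
G(k) = (3 + k)⁴ (G(k) = ((3 + k)²)² = (3 + k)⁴)
√(G(q(d)) + 8968) = √((3 + 5/84)⁴ + 8968) = √((257/84)⁴ + 8968) = √(4362470401/49787136 + 8968) = √(450853506049/49787136) = √450853506049/7056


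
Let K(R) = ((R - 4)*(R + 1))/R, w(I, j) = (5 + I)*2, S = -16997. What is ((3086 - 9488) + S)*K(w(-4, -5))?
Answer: 70197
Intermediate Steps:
w(I, j) = 10 + 2*I
K(R) = (1 + R)*(-4 + R)/R (K(R) = ((-4 + R)*(1 + R))/R = ((1 + R)*(-4 + R))/R = (1 + R)*(-4 + R)/R)
((3086 - 9488) + S)*K(w(-4, -5)) = ((3086 - 9488) - 16997)*(-3 + (10 + 2*(-4)) - 4/(10 + 2*(-4))) = (-6402 - 16997)*(-3 + (10 - 8) - 4/(10 - 8)) = -23399*(-3 + 2 - 4/2) = -23399*(-3 + 2 - 4*½) = -23399*(-3 + 2 - 2) = -23399*(-3) = 70197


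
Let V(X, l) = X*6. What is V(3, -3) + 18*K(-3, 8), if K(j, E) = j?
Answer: -36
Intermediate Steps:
V(X, l) = 6*X
V(3, -3) + 18*K(-3, 8) = 6*3 + 18*(-3) = 18 - 54 = -36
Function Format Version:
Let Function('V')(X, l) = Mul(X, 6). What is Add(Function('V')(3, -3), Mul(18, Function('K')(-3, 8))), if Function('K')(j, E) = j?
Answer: -36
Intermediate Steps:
Function('V')(X, l) = Mul(6, X)
Add(Function('V')(3, -3), Mul(18, Function('K')(-3, 8))) = Add(Mul(6, 3), Mul(18, -3)) = Add(18, -54) = -36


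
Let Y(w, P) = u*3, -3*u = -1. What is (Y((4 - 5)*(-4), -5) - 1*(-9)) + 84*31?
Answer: 2614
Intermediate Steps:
u = ⅓ (u = -⅓*(-1) = ⅓ ≈ 0.33333)
Y(w, P) = 1 (Y(w, P) = (⅓)*3 = 1)
(Y((4 - 5)*(-4), -5) - 1*(-9)) + 84*31 = (1 - 1*(-9)) + 84*31 = (1 + 9) + 2604 = 10 + 2604 = 2614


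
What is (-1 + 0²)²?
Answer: 1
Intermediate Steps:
(-1 + 0²)² = (-1 + 0)² = (-1)² = 1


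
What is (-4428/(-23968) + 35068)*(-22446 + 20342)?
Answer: -55263812069/749 ≈ -7.3783e+7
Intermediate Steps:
(-4428/(-23968) + 35068)*(-22446 + 20342) = (-4428*(-1/23968) + 35068)*(-2104) = (1107/5992 + 35068)*(-2104) = (210128563/5992)*(-2104) = -55263812069/749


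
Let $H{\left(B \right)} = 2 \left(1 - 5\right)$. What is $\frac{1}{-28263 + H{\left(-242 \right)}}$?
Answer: $- \frac{1}{28271} \approx -3.5372 \cdot 10^{-5}$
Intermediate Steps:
$H{\left(B \right)} = -8$ ($H{\left(B \right)} = 2 \left(-4\right) = -8$)
$\frac{1}{-28263 + H{\left(-242 \right)}} = \frac{1}{-28263 - 8} = \frac{1}{-28271} = - \frac{1}{28271}$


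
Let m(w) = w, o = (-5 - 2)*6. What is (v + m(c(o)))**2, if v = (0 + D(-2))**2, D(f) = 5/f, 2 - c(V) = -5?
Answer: 2809/16 ≈ 175.56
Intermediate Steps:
o = -42 (o = -7*6 = -42)
c(V) = 7 (c(V) = 2 - 1*(-5) = 2 + 5 = 7)
v = 25/4 (v = (0 + 5/(-2))**2 = (0 + 5*(-1/2))**2 = (0 - 5/2)**2 = (-5/2)**2 = 25/4 ≈ 6.2500)
(v + m(c(o)))**2 = (25/4 + 7)**2 = (53/4)**2 = 2809/16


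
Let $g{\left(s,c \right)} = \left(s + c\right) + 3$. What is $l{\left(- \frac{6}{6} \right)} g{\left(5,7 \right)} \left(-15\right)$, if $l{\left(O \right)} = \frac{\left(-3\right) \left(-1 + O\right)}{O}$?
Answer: $1350$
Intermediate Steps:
$g{\left(s,c \right)} = 3 + c + s$ ($g{\left(s,c \right)} = \left(c + s\right) + 3 = 3 + c + s$)
$l{\left(O \right)} = \frac{3 - 3 O}{O}$
$l{\left(- \frac{6}{6} \right)} g{\left(5,7 \right)} \left(-15\right) = \left(-3 + \frac{3}{\left(-6\right) \frac{1}{6}}\right) \left(3 + 7 + 5\right) \left(-15\right) = \left(-3 + \frac{3}{\left(-6\right) \frac{1}{6}}\right) 15 \left(-15\right) = \left(-3 + \frac{3}{-1}\right) 15 \left(-15\right) = \left(-3 + 3 \left(-1\right)\right) 15 \left(-15\right) = \left(-3 - 3\right) 15 \left(-15\right) = \left(-6\right) 15 \left(-15\right) = \left(-90\right) \left(-15\right) = 1350$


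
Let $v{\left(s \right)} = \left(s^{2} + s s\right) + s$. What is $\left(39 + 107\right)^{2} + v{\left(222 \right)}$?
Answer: $120106$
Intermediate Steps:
$v{\left(s \right)} = s + 2 s^{2}$ ($v{\left(s \right)} = \left(s^{2} + s^{2}\right) + s = 2 s^{2} + s = s + 2 s^{2}$)
$\left(39 + 107\right)^{2} + v{\left(222 \right)} = \left(39 + 107\right)^{2} + 222 \left(1 + 2 \cdot 222\right) = 146^{2} + 222 \left(1 + 444\right) = 21316 + 222 \cdot 445 = 21316 + 98790 = 120106$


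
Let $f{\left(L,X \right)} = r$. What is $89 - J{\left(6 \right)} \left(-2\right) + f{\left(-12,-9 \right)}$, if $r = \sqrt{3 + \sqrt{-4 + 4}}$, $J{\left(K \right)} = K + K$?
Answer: $2136 + \sqrt{3} \approx 2137.7$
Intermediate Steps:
$J{\left(K \right)} = 2 K$
$r = \sqrt{3}$ ($r = \sqrt{3 + \sqrt{0}} = \sqrt{3 + 0} = \sqrt{3} \approx 1.732$)
$f{\left(L,X \right)} = \sqrt{3}$
$89 - J{\left(6 \right)} \left(-2\right) + f{\left(-12,-9 \right)} = 89 - 2 \cdot 6 \left(-2\right) + \sqrt{3} = 89 \left(-1\right) 12 \left(-2\right) + \sqrt{3} = 89 \left(\left(-12\right) \left(-2\right)\right) + \sqrt{3} = 89 \cdot 24 + \sqrt{3} = 2136 + \sqrt{3}$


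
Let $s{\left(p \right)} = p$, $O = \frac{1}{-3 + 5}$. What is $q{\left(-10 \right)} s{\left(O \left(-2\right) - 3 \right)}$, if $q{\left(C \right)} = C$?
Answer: $40$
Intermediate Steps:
$O = \frac{1}{2} \approx 0.5$
$q{\left(-10 \right)} s{\left(O \left(-2\right) - 3 \right)} = - 10 \left(\frac{1}{2} \left(-2\right) - 3\right) = - 10 \left(-1 - 3\right) = \left(-10\right) \left(-4\right) = 40$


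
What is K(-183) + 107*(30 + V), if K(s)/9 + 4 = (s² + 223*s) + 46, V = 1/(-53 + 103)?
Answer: -3114493/50 ≈ -62290.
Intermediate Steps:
V = 1/50 ≈ 0.020000
K(s) = 378 + 9*s² + 2007*s (K(s) = -36 + 9*((s² + 223*s) + 46) = -36 + 9*(46 + s² + 223*s) = -36 + (414 + 9*s² + 2007*s) = 378 + 9*s² + 2007*s)
K(-183) + 107*(30 + V) = (378 + 9*(-183)² + 2007*(-183)) + 107*(30 + 1/50) = (378 + 9*33489 - 367281) + 107*(1501/50) = (378 + 301401 - 367281) + 160607/50 = -65502 + 160607/50 = -3114493/50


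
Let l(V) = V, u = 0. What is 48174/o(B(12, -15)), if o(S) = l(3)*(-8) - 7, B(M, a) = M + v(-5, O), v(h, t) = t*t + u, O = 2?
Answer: -1554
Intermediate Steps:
v(h, t) = t**2 (v(h, t) = t*t + 0 = t**2 + 0 = t**2)
B(M, a) = 4 + M (B(M, a) = M + 2**2 = M + 4 = 4 + M)
o(S) = -31 (o(S) = 3*(-8) - 7 = -24 - 7 = -31)
48174/o(B(12, -15)) = 48174/(-31) = 48174*(-1/31) = -1554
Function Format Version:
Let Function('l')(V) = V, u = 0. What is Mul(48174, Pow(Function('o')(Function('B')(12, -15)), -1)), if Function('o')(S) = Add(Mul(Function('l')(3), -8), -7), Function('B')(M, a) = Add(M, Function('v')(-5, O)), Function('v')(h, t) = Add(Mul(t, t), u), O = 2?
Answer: -1554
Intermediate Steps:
Function('v')(h, t) = Pow(t, 2) (Function('v')(h, t) = Add(Mul(t, t), 0) = Add(Pow(t, 2), 0) = Pow(t, 2))
Function('B')(M, a) = Add(4, M) (Function('B')(M, a) = Add(M, Pow(2, 2)) = Add(M, 4) = Add(4, M))
Function('o')(S) = -31 (Function('o')(S) = Add(Mul(3, -8), -7) = Add(-24, -7) = -31)
Mul(48174, Pow(Function('o')(Function('B')(12, -15)), -1)) = Mul(48174, Pow(-31, -1)) = Mul(48174, Rational(-1, 31)) = -1554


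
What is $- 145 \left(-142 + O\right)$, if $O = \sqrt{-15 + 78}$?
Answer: $20590 - 435 \sqrt{7} \approx 19439.0$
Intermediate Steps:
$O = 3 \sqrt{7}$ ($O = \sqrt{63} = 3 \sqrt{7} \approx 7.9373$)
$- 145 \left(-142 + O\right) = - 145 \left(-142 + 3 \sqrt{7}\right) = 20590 - 435 \sqrt{7}$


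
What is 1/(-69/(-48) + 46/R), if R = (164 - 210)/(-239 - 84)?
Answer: 16/5191 ≈ 0.0030823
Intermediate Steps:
R = 46/323 (R = -46/(-323) = -46*(-1/323) = 46/323 ≈ 0.14241)
1/(-69/(-48) + 46/R) = 1/(-69/(-48) + 46/(46/323)) = 1/(-69*(-1/48) + 46*(323/46)) = 1/(23/16 + 323) = 1/(5191/16) = 16/5191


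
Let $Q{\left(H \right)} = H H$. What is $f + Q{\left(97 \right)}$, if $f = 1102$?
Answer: $10511$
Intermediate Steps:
$Q{\left(H \right)} = H^{2}$
$f + Q{\left(97 \right)} = 1102 + 97^{2} = 1102 + 9409 = 10511$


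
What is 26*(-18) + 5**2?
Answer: -443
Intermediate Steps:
26*(-18) + 5**2 = -468 + 25 = -443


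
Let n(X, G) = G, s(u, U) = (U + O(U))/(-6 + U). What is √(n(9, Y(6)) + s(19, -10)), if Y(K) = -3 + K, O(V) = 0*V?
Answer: √58/4 ≈ 1.9039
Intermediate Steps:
O(V) = 0
s(u, U) = U/(-6 + U) (s(u, U) = (U + 0)/(-6 + U) = U/(-6 + U))
√(n(9, Y(6)) + s(19, -10)) = √((-3 + 6) - 10/(-6 - 10)) = √(3 - 10/(-16)) = √(3 - 10*(-1/16)) = √(3 + 5/8) = √(29/8) = √58/4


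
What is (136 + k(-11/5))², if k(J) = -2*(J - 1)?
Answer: 506944/25 ≈ 20278.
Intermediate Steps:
k(J) = 2 - 2*J (k(J) = -2*(-1 + J) = 2 - 2*J)
(136 + k(-11/5))² = (136 + (2 - (-22)/5))² = (136 + (2 - 2*(-11/5)))² = (136 + (2 + 22/5))² = (136 + 32/5)² = (712/5)² = 506944/25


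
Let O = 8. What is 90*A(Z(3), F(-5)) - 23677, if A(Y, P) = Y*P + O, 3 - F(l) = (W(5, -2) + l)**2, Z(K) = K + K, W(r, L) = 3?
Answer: -23497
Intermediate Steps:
Z(K) = 2*K
F(l) = 3 - (3 + l)**2
A(Y, P) = 8 + P*Y (A(Y, P) = Y*P + 8 = P*Y + 8 = 8 + P*Y)
90*A(Z(3), F(-5)) - 23677 = 90*(8 + (3 - (3 - 5)**2)*(2*3)) - 23677 = 90*(8 + (3 - 1*(-2)**2)*6) - 23677 = 90*(8 + (3 - 1*4)*6) - 23677 = 90*(8 + (3 - 4)*6) - 23677 = 90*(8 - 1*6) - 23677 = 90*(8 - 6) - 23677 = 90*2 - 23677 = 180 - 23677 = -23497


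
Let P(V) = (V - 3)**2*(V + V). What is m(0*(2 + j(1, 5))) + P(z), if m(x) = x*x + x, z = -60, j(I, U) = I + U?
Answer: -476280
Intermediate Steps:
m(x) = x + x**2 (m(x) = x**2 + x = x + x**2)
P(V) = 2*V*(-3 + V)**2 (P(V) = (-3 + V)**2*(2*V) = 2*V*(-3 + V)**2)
m(0*(2 + j(1, 5))) + P(z) = (0*(2 + (1 + 5)))*(1 + 0*(2 + (1 + 5))) + 2*(-60)*(-3 - 60)**2 = (0*(2 + 6))*(1 + 0*(2 + 6)) + 2*(-60)*(-63)**2 = (0*8)*(1 + 0*8) + 2*(-60)*3969 = 0*(1 + 0) - 476280 = 0*1 - 476280 = 0 - 476280 = -476280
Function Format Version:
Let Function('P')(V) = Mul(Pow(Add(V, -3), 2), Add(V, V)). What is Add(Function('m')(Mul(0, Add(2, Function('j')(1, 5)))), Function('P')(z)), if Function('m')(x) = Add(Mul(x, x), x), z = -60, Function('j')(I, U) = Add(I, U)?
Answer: -476280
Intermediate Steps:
Function('m')(x) = Add(x, Pow(x, 2)) (Function('m')(x) = Add(Pow(x, 2), x) = Add(x, Pow(x, 2)))
Function('P')(V) = Mul(2, V, Pow(Add(-3, V), 2)) (Function('P')(V) = Mul(Pow(Add(-3, V), 2), Mul(2, V)) = Mul(2, V, Pow(Add(-3, V), 2)))
Add(Function('m')(Mul(0, Add(2, Function('j')(1, 5)))), Function('P')(z)) = Add(Mul(Mul(0, Add(2, Add(1, 5))), Add(1, Mul(0, Add(2, Add(1, 5))))), Mul(2, -60, Pow(Add(-3, -60), 2))) = Add(Mul(Mul(0, Add(2, 6)), Add(1, Mul(0, Add(2, 6)))), Mul(2, -60, Pow(-63, 2))) = Add(Mul(Mul(0, 8), Add(1, Mul(0, 8))), Mul(2, -60, 3969)) = Add(Mul(0, Add(1, 0)), -476280) = Add(Mul(0, 1), -476280) = Add(0, -476280) = -476280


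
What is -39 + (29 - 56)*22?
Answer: -633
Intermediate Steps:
-39 + (29 - 56)*22 = -39 - 27*22 = -39 - 594 = -633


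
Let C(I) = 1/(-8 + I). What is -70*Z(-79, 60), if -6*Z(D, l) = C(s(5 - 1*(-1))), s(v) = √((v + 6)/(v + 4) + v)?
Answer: -350/213 - 35*√5/142 ≈ -2.1943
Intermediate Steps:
s(v) = √(v + (6 + v)/(4 + v)) (s(v) = √((6 + v)/(4 + v) + v) = √(v + (6 + v)/(4 + v)))
Z(D, l) = -1/(6*(-8 + 6*√5/5)) (Z(D, l) = -1/(6*(-8 + √((6 + (5 - 1*(-1)) + (5 - 1*(-1))*(4 + (5 - 1*(-1))))/(4 + (5 - 1*(-1)))))) = -1/(6*(-8 + √((6 + (5 + 1) + (5 + 1)*(4 + (5 + 1)))/(4 + (5 + 1))))) = -1/(6*(-8 + √((6 + 6 + 6*(4 + 6))/(4 + 6)))) = -1/(6*(-8 + √((6 + 6 + 6*10)/10))) = -1/(6*(-8 + √((6 + 6 + 60)/10))) = -1/(6*(-8 + √((⅒)*72))) = -1/(6*(-8 + √(36/5))) = -1/(6*(-8 + 6*√5/5)))
-70*Z(-79, 60) = -70*(5/213 + √5/284) = -350/213 - 35*√5/142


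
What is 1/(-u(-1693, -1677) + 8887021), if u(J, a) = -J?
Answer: 1/8885328 ≈ 1.1255e-7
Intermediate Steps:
1/(-u(-1693, -1677) + 8887021) = 1/(-(-1)*(-1693) + 8887021) = 1/(-1*1693 + 8887021) = 1/(-1693 + 8887021) = 1/8885328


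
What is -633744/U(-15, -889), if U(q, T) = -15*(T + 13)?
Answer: -17604/365 ≈ -48.230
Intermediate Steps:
U(q, T) = -195 - 15*T (U(q, T) = -15*(13 + T) = -195 - 15*T)
-633744/U(-15, -889) = -633744/(-195 - 15*(-889)) = -633744/(-195 + 13335) = -633744/13140 = -633744*1/13140 = -17604/365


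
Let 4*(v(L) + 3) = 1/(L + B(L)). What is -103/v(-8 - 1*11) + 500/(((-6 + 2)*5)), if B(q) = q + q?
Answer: 6359/685 ≈ 9.2832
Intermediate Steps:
B(q) = 2*q
v(L) = -3 + 1/(12*L) (v(L) = -3 + 1/(4*(L + 2*L)) = -3 + 1/(4*((3*L))) = -3 + (1/(3*L))/4 = -3 + 1/(12*L))
-103/v(-8 - 1*11) + 500/(((-6 + 2)*5)) = -103/(-3 + 1/(12*(-8 - 1*11))) + 500/(((-6 + 2)*5)) = -103/(-3 + 1/(12*(-8 - 11))) + 500/((-4*5)) = -103/(-3 + (1/12)/(-19)) + 500/(-20) = -103/(-3 + (1/12)*(-1/19)) + 500*(-1/20) = -103/(-3 - 1/228) - 25 = -103/(-685/228) - 25 = -103*(-228/685) - 25 = 23484/685 - 25 = 6359/685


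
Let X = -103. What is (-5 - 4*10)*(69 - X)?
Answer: -7740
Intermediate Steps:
(-5 - 4*10)*(69 - X) = (-5 - 4*10)*(69 - 1*(-103)) = (-5 - 40)*(69 + 103) = -45*172 = -7740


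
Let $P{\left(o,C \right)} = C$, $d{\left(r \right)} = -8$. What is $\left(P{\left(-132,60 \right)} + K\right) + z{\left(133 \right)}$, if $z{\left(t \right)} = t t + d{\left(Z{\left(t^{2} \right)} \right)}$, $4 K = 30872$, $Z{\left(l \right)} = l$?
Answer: $25459$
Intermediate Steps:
$K = 7718$ ($K = \frac{1}{4} \cdot 30872 = 7718$)
$z{\left(t \right)} = -8 + t^{2}$ ($z{\left(t \right)} = t t - 8 = t^{2} - 8 = -8 + t^{2}$)
$\left(P{\left(-132,60 \right)} + K\right) + z{\left(133 \right)} = \left(60 + 7718\right) - \left(8 - 133^{2}\right) = 7778 + \left(-8 + 17689\right) = 7778 + 17681 = 25459$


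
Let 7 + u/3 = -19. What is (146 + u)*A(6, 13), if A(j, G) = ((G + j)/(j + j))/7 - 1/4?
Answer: -34/21 ≈ -1.6190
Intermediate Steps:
u = -78 (u = -21 + 3*(-19) = -21 - 57 = -78)
A(j, G) = -¼ + (G + j)/(14*j) (A(j, G) = ((G + j)/((2*j)))*(⅐) - 1*¼ = ((G + j)*(1/(2*j)))*(⅐) - ¼ = ((G + j)/(2*j))*(⅐) - ¼ = (G + j)/(14*j) - ¼ = -¼ + (G + j)/(14*j))
(146 + u)*A(6, 13) = (146 - 78)*(-5/28 + (1/14)*13/6) = 68*(-5/28 + (1/14)*13*(⅙)) = 68*(-5/28 + 13/84) = 68*(-1/42) = -34/21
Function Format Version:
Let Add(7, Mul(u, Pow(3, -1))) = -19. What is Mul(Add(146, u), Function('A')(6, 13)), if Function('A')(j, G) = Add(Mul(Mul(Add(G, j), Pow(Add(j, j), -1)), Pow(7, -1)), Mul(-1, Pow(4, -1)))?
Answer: Rational(-34, 21) ≈ -1.6190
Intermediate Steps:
u = -78 (u = Add(-21, Mul(3, -19)) = Add(-21, -57) = -78)
Function('A')(j, G) = Add(Rational(-1, 4), Mul(Rational(1, 14), Pow(j, -1), Add(G, j))) (Function('A')(j, G) = Add(Mul(Mul(Add(G, j), Pow(Mul(2, j), -1)), Rational(1, 7)), Mul(-1, Rational(1, 4))) = Add(Mul(Mul(Add(G, j), Mul(Rational(1, 2), Pow(j, -1))), Rational(1, 7)), Rational(-1, 4)) = Add(Mul(Mul(Rational(1, 2), Pow(j, -1), Add(G, j)), Rational(1, 7)), Rational(-1, 4)) = Add(Mul(Rational(1, 14), Pow(j, -1), Add(G, j)), Rational(-1, 4)) = Add(Rational(-1, 4), Mul(Rational(1, 14), Pow(j, -1), Add(G, j))))
Mul(Add(146, u), Function('A')(6, 13)) = Mul(Add(146, -78), Add(Rational(-5, 28), Mul(Rational(1, 14), 13, Pow(6, -1)))) = Mul(68, Add(Rational(-5, 28), Mul(Rational(1, 14), 13, Rational(1, 6)))) = Mul(68, Add(Rational(-5, 28), Rational(13, 84))) = Mul(68, Rational(-1, 42)) = Rational(-34, 21)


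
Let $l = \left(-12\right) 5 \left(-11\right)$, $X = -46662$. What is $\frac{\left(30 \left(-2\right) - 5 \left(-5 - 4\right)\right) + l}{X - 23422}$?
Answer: $- \frac{645}{70084} \approx -0.0092032$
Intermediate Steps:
$l = 660$ ($l = \left(-60\right) \left(-11\right) = 660$)
$\frac{\left(30 \left(-2\right) - 5 \left(-5 - 4\right)\right) + l}{X - 23422} = \frac{\left(30 \left(-2\right) - 5 \left(-5 - 4\right)\right) + 660}{-46662 - 23422} = \frac{\left(-60 - -45\right) + 660}{-70084} = \left(\left(-60 + 45\right) + 660\right) \left(- \frac{1}{70084}\right) = \left(-15 + 660\right) \left(- \frac{1}{70084}\right) = 645 \left(- \frac{1}{70084}\right) = - \frac{645}{70084}$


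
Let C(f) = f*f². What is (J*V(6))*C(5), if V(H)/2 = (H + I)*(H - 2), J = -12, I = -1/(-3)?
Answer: -76000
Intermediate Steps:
I = ⅓ (I = -1*(-⅓) = ⅓ ≈ 0.33333)
V(H) = 2*(-2 + H)*(⅓ + H) (V(H) = 2*((H + ⅓)*(H - 2)) = 2*((⅓ + H)*(-2 + H)) = 2*((-2 + H)*(⅓ + H)) = 2*(-2 + H)*(⅓ + H))
C(f) = f³
(J*V(6))*C(5) = -12*(-4/3 + 2*6² - 10/3*6)*5³ = -12*(-4/3 + 2*36 - 20)*125 = -12*(-4/3 + 72 - 20)*125 = -12*152/3*125 = -608*125 = -76000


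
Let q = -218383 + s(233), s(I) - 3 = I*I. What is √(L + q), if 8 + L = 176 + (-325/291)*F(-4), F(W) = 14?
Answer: I*√13882487613/291 ≈ 404.89*I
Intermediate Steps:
s(I) = 3 + I² (s(I) = 3 + I*I = 3 + I²)
q = -164091 (q = -218383 + (3 + 233²) = -218383 + (3 + 54289) = -218383 + 54292 = -164091)
L = 44338/291 (L = -8 + (176 - 325/291*14) = -8 + (176 - 4550/291) = -8 + 46666/291 = 44338/291 ≈ 152.36)
√(L + q) = √(44338/291 - 164091) = √(-47706143/291) = I*√13882487613/291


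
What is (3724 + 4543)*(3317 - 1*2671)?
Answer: 5340482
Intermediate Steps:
(3724 + 4543)*(3317 - 1*2671) = 8267*(3317 - 2671) = 8267*646 = 5340482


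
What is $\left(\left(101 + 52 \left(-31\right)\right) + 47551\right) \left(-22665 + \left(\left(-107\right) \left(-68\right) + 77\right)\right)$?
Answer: $-704964480$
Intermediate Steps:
$\left(\left(101 + 52 \left(-31\right)\right) + 47551\right) \left(-22665 + \left(\left(-107\right) \left(-68\right) + 77\right)\right) = \left(\left(101 - 1612\right) + 47551\right) \left(-22665 + \left(7276 + 77\right)\right) = \left(-1511 + 47551\right) \left(-22665 + 7353\right) = 46040 \left(-15312\right) = -704964480$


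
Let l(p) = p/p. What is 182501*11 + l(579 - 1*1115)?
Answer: 2007512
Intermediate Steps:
l(p) = 1
182501*11 + l(579 - 1*1115) = 182501*11 + 1 = 2007511 + 1 = 2007512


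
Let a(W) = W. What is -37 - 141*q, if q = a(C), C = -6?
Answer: 809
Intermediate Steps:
q = -6
-37 - 141*q = -37 - 141*(-6) = -37 + 846 = 809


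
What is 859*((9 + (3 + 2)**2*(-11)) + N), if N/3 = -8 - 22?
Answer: -305804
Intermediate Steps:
N = -90 (N = 3*(-8 - 22) = 3*(-30) = -90)
859*((9 + (3 + 2)**2*(-11)) + N) = 859*((9 + (3 + 2)**2*(-11)) - 90) = 859*((9 + 5**2*(-11)) - 90) = 859*((9 + 25*(-11)) - 90) = 859*((9 - 275) - 90) = 859*(-266 - 90) = 859*(-356) = -305804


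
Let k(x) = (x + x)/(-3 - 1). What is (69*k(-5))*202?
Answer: 34845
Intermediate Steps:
k(x) = -x/2 (k(x) = (2*x)/(-4) = (2*x)*(-¼) = -x/2)
(69*k(-5))*202 = (69*(-½*(-5)))*202 = (69*(5/2))*202 = (345/2)*202 = 34845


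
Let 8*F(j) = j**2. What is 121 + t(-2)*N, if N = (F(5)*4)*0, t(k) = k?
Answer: 121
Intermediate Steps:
F(j) = j**2/8
N = 0 (N = (((1/8)*5**2)*4)*0 = (((1/8)*25)*4)*0 = ((25/8)*4)*0 = (25/2)*0 = 0)
121 + t(-2)*N = 121 - 2*0 = 121 + 0 = 121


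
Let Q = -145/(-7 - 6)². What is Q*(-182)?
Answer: 2030/13 ≈ 156.15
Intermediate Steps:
Q = -145/169 (Q = -145/((-13)²) = -145/169 ≈ -0.85799)
Q*(-182) = -145/169*(-182) = 2030/13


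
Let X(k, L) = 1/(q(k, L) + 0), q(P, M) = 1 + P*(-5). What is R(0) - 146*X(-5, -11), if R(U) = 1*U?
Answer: -73/13 ≈ -5.6154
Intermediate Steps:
q(P, M) = 1 - 5*P
R(U) = U
X(k, L) = 1/(1 - 5*k) (X(k, L) = 1/((1 - 5*k) + 0) = 1/(1 - 5*k))
R(0) - 146*X(-5, -11) = 0 - (-146)/(-1 + 5*(-5)) = 0 - (-146)/(-1 - 25) = 0 - (-146)/(-26) = 0 - (-146)*(-1)/26 = 0 - 146*1/26 = 0 - 73/13 = -73/13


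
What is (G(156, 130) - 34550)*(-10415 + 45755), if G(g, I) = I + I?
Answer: -1211808600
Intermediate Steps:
G(g, I) = 2*I
(G(156, 130) - 34550)*(-10415 + 45755) = (2*130 - 34550)*(-10415 + 45755) = (260 - 34550)*35340 = -34290*35340 = -1211808600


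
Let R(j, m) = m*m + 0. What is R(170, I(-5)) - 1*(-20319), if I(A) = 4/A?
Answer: 507991/25 ≈ 20320.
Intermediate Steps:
R(j, m) = m² (R(j, m) = m² + 0 = m²)
R(170, I(-5)) - 1*(-20319) = (4/(-5))² - 1*(-20319) = (4*(-⅕))² + 20319 = (-⅘)² + 20319 = 16/25 + 20319 = 507991/25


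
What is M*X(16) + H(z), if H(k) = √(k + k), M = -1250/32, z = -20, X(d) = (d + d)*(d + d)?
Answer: -40000 + 2*I*√10 ≈ -40000.0 + 6.3246*I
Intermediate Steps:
X(d) = 4*d² (X(d) = (2*d)*(2*d) = 4*d²)
M = -625/16 (M = -1250*1/32 = -625/16 ≈ -39.063)
H(k) = √2*√k (H(k) = √(2*k) = √2*√k)
M*X(16) + H(z) = -625*16²/4 + √2*√(-20) = -625*256/4 + √2*(2*I*√5) = -625/16*1024 + 2*I*√10 = -40000 + 2*I*√10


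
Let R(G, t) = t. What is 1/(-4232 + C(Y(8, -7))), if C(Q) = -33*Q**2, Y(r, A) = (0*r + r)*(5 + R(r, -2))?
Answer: -1/23240 ≈ -4.3029e-5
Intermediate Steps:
Y(r, A) = 3*r (Y(r, A) = (0*r + r)*(5 - 2) = (0 + r)*3 = r*3 = 3*r)
1/(-4232 + C(Y(8, -7))) = 1/(-4232 - 33*(3*8)**2) = 1/(-4232 - 33*24**2) = 1/(-4232 - 33*576) = 1/(-4232 - 19008) = 1/(-23240) = -1/23240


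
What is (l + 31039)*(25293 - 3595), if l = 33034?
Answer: 1390255954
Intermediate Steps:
(l + 31039)*(25293 - 3595) = (33034 + 31039)*(25293 - 3595) = 64073*21698 = 1390255954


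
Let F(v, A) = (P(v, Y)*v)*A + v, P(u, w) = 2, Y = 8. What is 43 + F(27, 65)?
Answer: 3580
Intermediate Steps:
F(v, A) = v + 2*A*v (F(v, A) = (2*v)*A + v = 2*A*v + v = v + 2*A*v)
43 + F(27, 65) = 43 + 27*(1 + 2*65) = 43 + 27*(1 + 130) = 43 + 27*131 = 43 + 3537 = 3580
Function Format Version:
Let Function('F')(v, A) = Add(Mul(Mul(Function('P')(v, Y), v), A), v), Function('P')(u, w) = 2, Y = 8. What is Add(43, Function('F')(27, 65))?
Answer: 3580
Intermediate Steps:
Function('F')(v, A) = Add(v, Mul(2, A, v)) (Function('F')(v, A) = Add(Mul(Mul(2, v), A), v) = Add(Mul(2, A, v), v) = Add(v, Mul(2, A, v)))
Add(43, Function('F')(27, 65)) = Add(43, Mul(27, Add(1, Mul(2, 65)))) = Add(43, Mul(27, Add(1, 130))) = Add(43, Mul(27, 131)) = Add(43, 3537) = 3580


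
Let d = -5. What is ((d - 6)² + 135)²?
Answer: 65536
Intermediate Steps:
((d - 6)² + 135)² = ((-5 - 6)² + 135)² = ((-11)² + 135)² = (121 + 135)² = 256² = 65536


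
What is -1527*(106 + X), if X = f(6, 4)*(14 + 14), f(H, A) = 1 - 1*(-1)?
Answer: -247374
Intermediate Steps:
f(H, A) = 2 (f(H, A) = 1 + 1 = 2)
X = 56 (X = 2*(14 + 14) = 2*28 = 56)
-1527*(106 + X) = -1527*(106 + 56) = -1527*162 = -247374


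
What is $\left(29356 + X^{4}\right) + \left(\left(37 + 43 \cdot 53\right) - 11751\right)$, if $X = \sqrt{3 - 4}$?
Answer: $19922$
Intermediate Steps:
$X = i$ ($X = \sqrt{-1} = i \approx 1.0 i$)
$\left(29356 + X^{4}\right) + \left(\left(37 + 43 \cdot 53\right) - 11751\right) = \left(29356 + i^{4}\right) + \left(\left(37 + 43 \cdot 53\right) - 11751\right) = \left(29356 + 1\right) + \left(\left(37 + 2279\right) - 11751\right) = 29357 + \left(2316 - 11751\right) = 29357 - 9435 = 19922$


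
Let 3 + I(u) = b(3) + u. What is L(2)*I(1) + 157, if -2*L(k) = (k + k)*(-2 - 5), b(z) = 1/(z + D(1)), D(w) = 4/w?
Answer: 131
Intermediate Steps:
b(z) = 1/(4 + z) (b(z) = 1/(z + 4/1) = 1/(z + 4*1) = 1/(z + 4) = 1/(4 + z))
L(k) = 7*k (L(k) = -(k + k)*(-2 - 5)/2 = -2*k*(-7)/2 = -(-7)*k = 7*k)
I(u) = -20/7 + u (I(u) = -3 + (1/(4 + 3) + u) = -3 + (1/7 + u) = -3 + (⅐ + u) = -20/7 + u)
L(2)*I(1) + 157 = (7*2)*(-20/7 + 1) + 157 = 14*(-13/7) + 157 = -26 + 157 = 131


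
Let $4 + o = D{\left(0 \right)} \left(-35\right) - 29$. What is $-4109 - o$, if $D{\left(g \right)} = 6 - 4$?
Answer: $-4006$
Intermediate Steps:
$D{\left(g \right)} = 2$ ($D{\left(g \right)} = 6 - 4 = 2$)
$o = -103$ ($o = -4 + \left(2 \left(-35\right) - 29\right) = -4 - 99 = -103$)
$-4109 - o = -4109 - -103 = -4109 + 103 = -4006$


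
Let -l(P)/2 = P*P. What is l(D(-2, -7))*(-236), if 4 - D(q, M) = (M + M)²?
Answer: 17399808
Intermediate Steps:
D(q, M) = 4 - 4*M² (D(q, M) = 4 - (M + M)² = 4 - (2*M)² = 4 - 4*M²)
l(P) = -2*P² (l(P) = -2*P*P = -2*P²)
l(D(-2, -7))*(-236) = -2*(4 - 4*(-7)²)²*(-236) = -2*(4 - 4*49)²*(-236) = -2*(4 - 196)²*(-236) = -2*(-192)²*(-236) = -2*36864*(-236) = -73728*(-236) = 17399808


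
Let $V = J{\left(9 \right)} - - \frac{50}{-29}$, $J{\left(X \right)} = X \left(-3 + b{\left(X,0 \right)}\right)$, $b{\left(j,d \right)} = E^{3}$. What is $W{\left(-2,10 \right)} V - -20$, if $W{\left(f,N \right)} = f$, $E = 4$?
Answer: $- \frac{31162}{29} \approx -1074.6$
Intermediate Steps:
$b{\left(j,d \right)} = 64$ ($b{\left(j,d \right)} = 4^{3} = 64$)
$J{\left(X \right)} = 61 X$ ($J{\left(X \right)} = X \left(-3 + 64\right) = X 61 = 61 X$)
$V = \frac{15871}{29}$ ($V = 61 \cdot 9 - - \frac{50}{-29} = 549 - \left(-50\right) \left(- \frac{1}{29}\right) = 549 - \frac{50}{29} = \frac{15871}{29} \approx 547.28$)
$W{\left(-2,10 \right)} V - -20 = \left(-2\right) \frac{15871}{29} - -20 = - \frac{31742}{29} + 20 = - \frac{31162}{29}$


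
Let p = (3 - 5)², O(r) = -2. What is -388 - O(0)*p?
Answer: -380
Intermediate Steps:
p = 4 (p = (-2)² = 4)
-388 - O(0)*p = -388 - (-2)*4 = -388 - 1*(-8) = -388 + 8 = -380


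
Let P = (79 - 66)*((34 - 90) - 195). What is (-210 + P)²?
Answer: 12061729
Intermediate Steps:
P = -3263 (P = 13*(-56 - 195) = 13*(-251) = -3263)
(-210 + P)² = (-210 - 3263)² = (-3473)² = 12061729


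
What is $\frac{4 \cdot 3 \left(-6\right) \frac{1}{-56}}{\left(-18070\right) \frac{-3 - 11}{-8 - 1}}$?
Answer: $- \frac{81}{1770860} \approx -4.5741 \cdot 10^{-5}$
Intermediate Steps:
$\frac{4 \cdot 3 \left(-6\right) \frac{1}{-56}}{\left(-18070\right) \frac{-3 - 11}{-8 - 1}} = \frac{12 \left(-6\right) \left(- \frac{1}{56}\right)}{\left(-18070\right) \left(- \frac{14}{-9}\right)} = \frac{\left(-72\right) \left(- \frac{1}{56}\right)}{\left(-18070\right) \left(\left(-14\right) \left(- \frac{1}{9}\right)\right)} = \frac{9}{7 \left(\left(-18070\right) \frac{14}{9}\right)} = \frac{9}{7 \left(- \frac{252980}{9}\right)} = \frac{9}{7} \left(- \frac{9}{252980}\right) = - \frac{81}{1770860}$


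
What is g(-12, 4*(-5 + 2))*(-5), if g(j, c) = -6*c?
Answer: -360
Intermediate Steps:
g(-12, 4*(-5 + 2))*(-5) = -24*(-5 + 2)*(-5) = -24*(-3)*(-5) = -6*(-12)*(-5) = 72*(-5) = -360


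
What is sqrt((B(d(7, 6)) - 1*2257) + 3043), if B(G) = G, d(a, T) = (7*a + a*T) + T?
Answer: sqrt(883) ≈ 29.715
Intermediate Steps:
d(a, T) = T + 7*a + T*a (d(a, T) = (7*a + T*a) + T = T + 7*a + T*a)
sqrt((B(d(7, 6)) - 1*2257) + 3043) = sqrt(((6 + 7*7 + 6*7) - 1*2257) + 3043) = sqrt(((6 + 49 + 42) - 2257) + 3043) = sqrt((97 - 2257) + 3043) = sqrt(-2160 + 3043) = sqrt(883)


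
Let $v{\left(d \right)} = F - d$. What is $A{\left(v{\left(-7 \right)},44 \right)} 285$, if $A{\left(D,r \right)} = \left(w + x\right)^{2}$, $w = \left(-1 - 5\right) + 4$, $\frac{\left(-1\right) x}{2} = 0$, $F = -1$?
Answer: $1140$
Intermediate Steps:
$x = 0$ ($x = \left(-2\right) 0 = 0$)
$v{\left(d \right)} = -1 - d$
$w = -2$ ($w = -6 + 4 = -2$)
$A{\left(D,r \right)} = 4$ ($A{\left(D,r \right)} = \left(-2 + 0\right)^{2} = \left(-2\right)^{2} = 4$)
$A{\left(v{\left(-7 \right)},44 \right)} 285 = 4 \cdot 285 = 1140$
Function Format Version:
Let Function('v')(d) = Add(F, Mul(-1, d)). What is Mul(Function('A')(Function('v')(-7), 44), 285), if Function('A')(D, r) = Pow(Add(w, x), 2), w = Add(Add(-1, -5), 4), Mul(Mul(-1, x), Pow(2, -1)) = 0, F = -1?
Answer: 1140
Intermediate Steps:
x = 0 (x = Mul(-2, 0) = 0)
Function('v')(d) = Add(-1, Mul(-1, d))
w = -2 (w = Add(-6, 4) = -2)
Function('A')(D, r) = 4 (Function('A')(D, r) = Pow(Add(-2, 0), 2) = Pow(-2, 2) = 4)
Mul(Function('A')(Function('v')(-7), 44), 285) = Mul(4, 285) = 1140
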